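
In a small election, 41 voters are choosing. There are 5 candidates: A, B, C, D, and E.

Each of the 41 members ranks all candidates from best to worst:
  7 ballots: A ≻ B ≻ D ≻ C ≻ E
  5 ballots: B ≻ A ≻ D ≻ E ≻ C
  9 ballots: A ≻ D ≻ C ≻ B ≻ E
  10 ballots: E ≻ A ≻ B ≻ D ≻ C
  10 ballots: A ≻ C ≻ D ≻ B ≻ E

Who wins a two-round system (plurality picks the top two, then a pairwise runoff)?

A

Round 1 first-place votes: A 26, B 5, C 0, D 0, E 10. A and E advance.
Runoff: A is ranked above E on 31 ballots, E above A on 10.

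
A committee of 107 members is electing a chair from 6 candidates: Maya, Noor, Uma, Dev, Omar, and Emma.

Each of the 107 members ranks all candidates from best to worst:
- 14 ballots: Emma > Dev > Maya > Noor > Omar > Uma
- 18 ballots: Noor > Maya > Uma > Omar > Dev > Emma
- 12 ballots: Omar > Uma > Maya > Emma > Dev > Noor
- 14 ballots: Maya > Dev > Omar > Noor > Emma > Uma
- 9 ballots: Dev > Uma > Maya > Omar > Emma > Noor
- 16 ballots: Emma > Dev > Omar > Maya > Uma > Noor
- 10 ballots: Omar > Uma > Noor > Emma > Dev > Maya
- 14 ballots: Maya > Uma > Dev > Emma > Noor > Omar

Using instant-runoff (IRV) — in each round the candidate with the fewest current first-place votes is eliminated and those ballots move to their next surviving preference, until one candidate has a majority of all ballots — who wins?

Maya

Round 1: Maya 28, Noor 18, Uma 0, Dev 9, Omar 22, Emma 30. Uma eliminated.
Round 2: Maya 28, Noor 18, Dev 9, Omar 22, Emma 30. Dev eliminated.
Round 3: Maya 37, Noor 18, Omar 22, Emma 30. Noor eliminated.
Round 4: Maya 55, Omar 22, Emma 30. Maya has a majority (≥54).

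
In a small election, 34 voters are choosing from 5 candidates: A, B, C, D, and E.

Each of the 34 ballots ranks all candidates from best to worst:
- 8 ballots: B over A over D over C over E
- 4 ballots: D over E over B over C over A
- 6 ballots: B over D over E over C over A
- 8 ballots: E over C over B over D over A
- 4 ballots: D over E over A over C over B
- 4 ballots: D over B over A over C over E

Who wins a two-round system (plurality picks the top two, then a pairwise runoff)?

Round 1 first-place votes: A 0, B 14, C 0, D 12, E 8. B and D advance.
Runoff: B is ranked above D on 22 ballots, D above B on 12.

B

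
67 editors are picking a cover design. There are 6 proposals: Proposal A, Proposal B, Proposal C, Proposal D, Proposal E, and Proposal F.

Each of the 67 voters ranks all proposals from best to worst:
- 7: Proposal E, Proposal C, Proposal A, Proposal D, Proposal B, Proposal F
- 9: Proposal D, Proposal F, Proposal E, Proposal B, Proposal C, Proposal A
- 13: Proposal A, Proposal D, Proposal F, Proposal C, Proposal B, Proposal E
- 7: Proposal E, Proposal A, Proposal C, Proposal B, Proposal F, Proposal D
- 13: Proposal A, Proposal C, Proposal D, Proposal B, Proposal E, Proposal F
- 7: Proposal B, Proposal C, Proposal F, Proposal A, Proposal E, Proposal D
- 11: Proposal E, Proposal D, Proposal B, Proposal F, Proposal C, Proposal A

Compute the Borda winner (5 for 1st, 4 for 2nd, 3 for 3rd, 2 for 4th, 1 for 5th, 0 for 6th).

Proposal D

Proposal A: 7×3 + 9×0 + 13×5 + 7×4 + 13×5 + 7×2 + 11×0 = 193
Proposal B: 7×1 + 9×2 + 13×1 + 7×2 + 13×2 + 7×5 + 11×3 = 146
Proposal C: 7×4 + 9×1 + 13×2 + 7×3 + 13×4 + 7×4 + 11×1 = 175
Proposal D: 7×2 + 9×5 + 13×4 + 7×0 + 13×3 + 7×0 + 11×4 = 194
Proposal E: 7×5 + 9×3 + 13×0 + 7×5 + 13×1 + 7×1 + 11×5 = 172
Proposal F: 7×0 + 9×4 + 13×3 + 7×1 + 13×0 + 7×3 + 11×2 = 125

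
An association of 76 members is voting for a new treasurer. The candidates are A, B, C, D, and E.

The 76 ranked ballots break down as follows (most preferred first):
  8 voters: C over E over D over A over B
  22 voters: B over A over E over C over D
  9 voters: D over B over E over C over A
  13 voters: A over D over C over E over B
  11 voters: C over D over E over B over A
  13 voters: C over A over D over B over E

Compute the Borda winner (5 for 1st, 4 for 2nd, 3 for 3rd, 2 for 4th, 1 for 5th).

A: 8×2 + 22×4 + 9×1 + 13×5 + 11×1 + 13×4 = 241
B: 8×1 + 22×5 + 9×4 + 13×1 + 11×2 + 13×2 = 215
C: 8×5 + 22×2 + 9×2 + 13×3 + 11×5 + 13×5 = 261
D: 8×3 + 22×1 + 9×5 + 13×4 + 11×4 + 13×3 = 226
E: 8×4 + 22×3 + 9×3 + 13×2 + 11×3 + 13×1 = 197

C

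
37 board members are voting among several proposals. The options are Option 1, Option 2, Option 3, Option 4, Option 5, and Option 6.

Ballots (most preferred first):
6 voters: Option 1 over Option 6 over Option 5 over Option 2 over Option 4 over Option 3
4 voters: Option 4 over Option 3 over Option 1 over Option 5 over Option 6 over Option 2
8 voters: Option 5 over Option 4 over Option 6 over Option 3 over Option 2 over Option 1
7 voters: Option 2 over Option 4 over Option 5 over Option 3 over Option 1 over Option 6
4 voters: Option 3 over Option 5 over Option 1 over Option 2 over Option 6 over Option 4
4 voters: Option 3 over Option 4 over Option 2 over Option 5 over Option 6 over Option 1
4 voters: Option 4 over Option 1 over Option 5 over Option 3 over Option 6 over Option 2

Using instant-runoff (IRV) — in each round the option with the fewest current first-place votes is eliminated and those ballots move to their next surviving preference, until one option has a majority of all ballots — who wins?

Round 1: Option 1 6, Option 2 7, Option 3 8, Option 4 8, Option 5 8, Option 6 0. Option 6 eliminated.
Round 2: Option 1 6, Option 2 7, Option 3 8, Option 4 8, Option 5 8. Option 1 eliminated.
Round 3: Option 2 7, Option 3 8, Option 4 8, Option 5 14. Option 2 eliminated.
Round 4: Option 3 8, Option 4 15, Option 5 14. Option 3 eliminated.
Round 5: Option 4 19, Option 5 18. Option 4 has a majority (≥19).

Option 4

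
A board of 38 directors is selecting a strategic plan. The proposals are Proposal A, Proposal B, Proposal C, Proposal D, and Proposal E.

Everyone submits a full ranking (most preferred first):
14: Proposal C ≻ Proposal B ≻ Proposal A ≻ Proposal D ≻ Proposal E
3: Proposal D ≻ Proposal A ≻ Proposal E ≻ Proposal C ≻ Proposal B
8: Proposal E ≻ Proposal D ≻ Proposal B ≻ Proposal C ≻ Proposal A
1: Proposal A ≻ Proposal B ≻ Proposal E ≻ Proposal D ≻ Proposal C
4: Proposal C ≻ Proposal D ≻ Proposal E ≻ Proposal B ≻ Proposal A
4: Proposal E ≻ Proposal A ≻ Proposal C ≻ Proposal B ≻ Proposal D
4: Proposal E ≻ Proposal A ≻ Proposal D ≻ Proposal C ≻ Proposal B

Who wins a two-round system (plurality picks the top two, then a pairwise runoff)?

Round 1 first-place votes: Proposal A 1, Proposal B 0, Proposal C 18, Proposal D 3, Proposal E 16. Proposal C and Proposal E advance.
Runoff: Proposal C is ranked above Proposal E on 18 ballots, Proposal E above Proposal C on 20.

Proposal E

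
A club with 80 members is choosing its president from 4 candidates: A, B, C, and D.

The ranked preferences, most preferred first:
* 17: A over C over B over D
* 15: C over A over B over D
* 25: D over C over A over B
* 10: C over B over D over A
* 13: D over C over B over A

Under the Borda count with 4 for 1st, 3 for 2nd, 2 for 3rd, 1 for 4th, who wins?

A: 17×4 + 15×3 + 25×2 + 10×1 + 13×1 = 186
B: 17×2 + 15×2 + 25×1 + 10×3 + 13×2 = 145
C: 17×3 + 15×4 + 25×3 + 10×4 + 13×3 = 265
D: 17×1 + 15×1 + 25×4 + 10×2 + 13×4 = 204

C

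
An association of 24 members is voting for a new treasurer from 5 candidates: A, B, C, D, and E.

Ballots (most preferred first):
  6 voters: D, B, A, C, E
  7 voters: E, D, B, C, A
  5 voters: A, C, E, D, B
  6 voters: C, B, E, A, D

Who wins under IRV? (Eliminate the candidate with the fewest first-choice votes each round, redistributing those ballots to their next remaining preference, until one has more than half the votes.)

C

Round 1: A 5, B 0, C 6, D 6, E 7. B eliminated.
Round 2: A 5, C 6, D 6, E 7. A eliminated.
Round 3: C 11, D 6, E 7. D eliminated.
Round 4: C 17, E 7. C has a majority (≥13).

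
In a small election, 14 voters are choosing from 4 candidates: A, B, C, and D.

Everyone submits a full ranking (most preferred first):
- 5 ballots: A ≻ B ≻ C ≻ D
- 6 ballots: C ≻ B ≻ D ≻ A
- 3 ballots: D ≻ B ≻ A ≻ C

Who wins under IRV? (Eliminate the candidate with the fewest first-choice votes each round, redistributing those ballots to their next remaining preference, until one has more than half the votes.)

Round 1: A 5, B 0, C 6, D 3. B eliminated.
Round 2: A 5, C 6, D 3. D eliminated.
Round 3: A 8, C 6. A has a majority (≥8).

A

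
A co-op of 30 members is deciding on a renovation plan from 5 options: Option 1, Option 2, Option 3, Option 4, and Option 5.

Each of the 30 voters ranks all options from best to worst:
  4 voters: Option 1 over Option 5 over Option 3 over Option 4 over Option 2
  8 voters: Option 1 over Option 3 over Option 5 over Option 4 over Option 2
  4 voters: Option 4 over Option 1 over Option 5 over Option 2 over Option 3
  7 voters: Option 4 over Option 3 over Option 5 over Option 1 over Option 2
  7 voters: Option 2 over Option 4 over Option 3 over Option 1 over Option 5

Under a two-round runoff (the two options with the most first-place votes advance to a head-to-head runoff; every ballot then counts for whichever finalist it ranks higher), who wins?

Round 1 first-place votes: Option 1 12, Option 2 7, Option 3 0, Option 4 11, Option 5 0. Option 1 and Option 4 advance.
Runoff: Option 1 is ranked above Option 4 on 12 ballots, Option 4 above Option 1 on 18.

Option 4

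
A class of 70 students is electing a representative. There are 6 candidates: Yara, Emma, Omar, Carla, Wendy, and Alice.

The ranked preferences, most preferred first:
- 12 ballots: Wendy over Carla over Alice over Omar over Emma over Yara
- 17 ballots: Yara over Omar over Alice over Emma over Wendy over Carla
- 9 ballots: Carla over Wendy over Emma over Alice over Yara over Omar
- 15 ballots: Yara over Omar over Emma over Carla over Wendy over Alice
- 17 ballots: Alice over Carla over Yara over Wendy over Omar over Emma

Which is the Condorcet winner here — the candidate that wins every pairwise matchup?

Carla

Carla vs Yara: 38–32
Carla vs Emma: 38–32
Carla vs Omar: 38–32
Carla vs Wendy: 41–29
Carla vs Alice: 36–34
Carla beats every other candidate.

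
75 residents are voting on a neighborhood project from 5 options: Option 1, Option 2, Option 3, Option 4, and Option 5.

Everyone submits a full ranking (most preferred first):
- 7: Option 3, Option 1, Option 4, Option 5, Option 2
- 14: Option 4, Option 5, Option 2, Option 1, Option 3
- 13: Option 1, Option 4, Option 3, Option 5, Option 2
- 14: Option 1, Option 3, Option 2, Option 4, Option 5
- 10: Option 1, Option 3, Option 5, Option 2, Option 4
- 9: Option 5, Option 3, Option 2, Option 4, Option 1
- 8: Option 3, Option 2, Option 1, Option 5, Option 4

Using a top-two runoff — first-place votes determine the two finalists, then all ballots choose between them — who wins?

Round 1 first-place votes: Option 1 37, Option 2 0, Option 3 15, Option 4 14, Option 5 9. Option 1 and Option 3 advance.
Runoff: Option 1 is ranked above Option 3 on 51 ballots, Option 3 above Option 1 on 24.

Option 1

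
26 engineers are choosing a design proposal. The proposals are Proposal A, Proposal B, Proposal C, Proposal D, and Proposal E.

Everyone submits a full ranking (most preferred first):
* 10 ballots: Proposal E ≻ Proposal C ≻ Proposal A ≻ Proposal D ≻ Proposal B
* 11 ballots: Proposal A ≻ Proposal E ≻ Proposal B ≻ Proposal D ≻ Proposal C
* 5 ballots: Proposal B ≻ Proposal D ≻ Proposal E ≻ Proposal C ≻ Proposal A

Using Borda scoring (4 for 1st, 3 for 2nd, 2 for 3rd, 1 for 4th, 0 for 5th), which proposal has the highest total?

Proposal A: 10×2 + 11×4 + 5×0 = 64
Proposal B: 10×0 + 11×2 + 5×4 = 42
Proposal C: 10×3 + 11×0 + 5×1 = 35
Proposal D: 10×1 + 11×1 + 5×3 = 36
Proposal E: 10×4 + 11×3 + 5×2 = 83

Proposal E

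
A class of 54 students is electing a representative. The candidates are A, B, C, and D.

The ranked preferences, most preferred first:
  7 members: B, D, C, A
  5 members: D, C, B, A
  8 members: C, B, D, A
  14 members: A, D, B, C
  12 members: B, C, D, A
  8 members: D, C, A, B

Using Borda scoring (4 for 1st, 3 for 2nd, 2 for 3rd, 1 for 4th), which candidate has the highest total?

D

A: 7×1 + 5×1 + 8×1 + 14×4 + 12×1 + 8×2 = 104
B: 7×4 + 5×2 + 8×3 + 14×2 + 12×4 + 8×1 = 146
C: 7×2 + 5×3 + 8×4 + 14×1 + 12×3 + 8×3 = 135
D: 7×3 + 5×4 + 8×2 + 14×3 + 12×2 + 8×4 = 155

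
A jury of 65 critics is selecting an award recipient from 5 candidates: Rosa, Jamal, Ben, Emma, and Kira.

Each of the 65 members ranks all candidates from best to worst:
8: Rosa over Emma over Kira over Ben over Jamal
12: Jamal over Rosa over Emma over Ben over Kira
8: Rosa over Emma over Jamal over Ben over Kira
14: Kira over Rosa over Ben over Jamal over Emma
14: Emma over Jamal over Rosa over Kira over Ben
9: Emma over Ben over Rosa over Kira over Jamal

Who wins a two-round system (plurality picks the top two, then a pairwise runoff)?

Round 1 first-place votes: Rosa 16, Jamal 12, Ben 0, Emma 23, Kira 14. Emma and Rosa advance.
Runoff: Emma is ranked above Rosa on 23 ballots, Rosa above Emma on 42.

Rosa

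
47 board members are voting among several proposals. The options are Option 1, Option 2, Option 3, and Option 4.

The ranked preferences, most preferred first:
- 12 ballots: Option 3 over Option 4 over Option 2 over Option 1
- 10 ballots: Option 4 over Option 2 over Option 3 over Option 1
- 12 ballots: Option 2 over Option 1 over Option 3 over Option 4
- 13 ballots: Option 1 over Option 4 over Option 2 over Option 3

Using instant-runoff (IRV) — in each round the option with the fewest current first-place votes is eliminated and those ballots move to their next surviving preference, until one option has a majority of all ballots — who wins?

Round 1: Option 1 13, Option 2 12, Option 3 12, Option 4 10. Option 4 eliminated.
Round 2: Option 1 13, Option 2 22, Option 3 12. Option 3 eliminated.
Round 3: Option 1 13, Option 2 34. Option 2 has a majority (≥24).

Option 2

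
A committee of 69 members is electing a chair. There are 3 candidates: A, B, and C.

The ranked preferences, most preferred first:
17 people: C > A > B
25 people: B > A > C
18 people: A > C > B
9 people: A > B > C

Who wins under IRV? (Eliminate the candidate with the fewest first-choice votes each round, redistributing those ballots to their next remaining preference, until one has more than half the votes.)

A

Round 1: A 27, B 25, C 17. C eliminated.
Round 2: A 44, B 25. A has a majority (≥35).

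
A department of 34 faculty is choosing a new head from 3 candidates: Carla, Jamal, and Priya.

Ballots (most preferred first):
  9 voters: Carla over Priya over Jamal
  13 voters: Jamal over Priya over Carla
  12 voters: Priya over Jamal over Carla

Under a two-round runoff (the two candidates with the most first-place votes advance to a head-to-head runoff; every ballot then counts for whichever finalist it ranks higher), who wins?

Round 1 first-place votes: Carla 9, Jamal 13, Priya 12. Jamal and Priya advance.
Runoff: Jamal is ranked above Priya on 13 ballots, Priya above Jamal on 21.

Priya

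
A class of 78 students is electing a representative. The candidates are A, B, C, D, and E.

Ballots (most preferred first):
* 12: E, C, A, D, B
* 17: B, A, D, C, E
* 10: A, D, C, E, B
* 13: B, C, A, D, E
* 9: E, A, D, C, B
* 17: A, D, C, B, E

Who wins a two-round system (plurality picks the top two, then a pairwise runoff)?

A

Round 1 first-place votes: A 27, B 30, C 0, D 0, E 21. B and A advance.
Runoff: B is ranked above A on 30 ballots, A above B on 48.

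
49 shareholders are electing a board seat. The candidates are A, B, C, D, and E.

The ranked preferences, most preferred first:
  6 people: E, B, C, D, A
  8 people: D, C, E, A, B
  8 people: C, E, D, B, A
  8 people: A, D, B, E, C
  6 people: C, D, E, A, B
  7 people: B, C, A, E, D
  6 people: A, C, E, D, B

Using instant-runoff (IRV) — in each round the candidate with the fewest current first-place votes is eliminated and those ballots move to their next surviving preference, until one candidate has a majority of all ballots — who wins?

Round 1: A 14, B 7, C 14, D 8, E 6. E eliminated.
Round 2: A 14, B 13, C 14, D 8. D eliminated.
Round 3: A 14, B 13, C 22. B eliminated.
Round 4: A 14, C 35. C has a majority (≥25).

C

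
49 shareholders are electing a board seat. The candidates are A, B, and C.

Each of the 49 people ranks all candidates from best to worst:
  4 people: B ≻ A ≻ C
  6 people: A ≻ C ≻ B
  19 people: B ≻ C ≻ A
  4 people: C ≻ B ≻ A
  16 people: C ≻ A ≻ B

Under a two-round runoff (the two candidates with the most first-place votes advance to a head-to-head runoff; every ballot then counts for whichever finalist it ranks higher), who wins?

C

Round 1 first-place votes: A 6, B 23, C 20. B and C advance.
Runoff: B is ranked above C on 23 ballots, C above B on 26.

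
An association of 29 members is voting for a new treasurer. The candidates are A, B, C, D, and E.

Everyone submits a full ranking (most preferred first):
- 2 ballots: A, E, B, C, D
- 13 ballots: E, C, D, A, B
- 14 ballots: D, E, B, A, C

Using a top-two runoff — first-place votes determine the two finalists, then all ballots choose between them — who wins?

E

Round 1 first-place votes: A 2, B 0, C 0, D 14, E 13. D and E advance.
Runoff: D is ranked above E on 14 ballots, E above D on 15.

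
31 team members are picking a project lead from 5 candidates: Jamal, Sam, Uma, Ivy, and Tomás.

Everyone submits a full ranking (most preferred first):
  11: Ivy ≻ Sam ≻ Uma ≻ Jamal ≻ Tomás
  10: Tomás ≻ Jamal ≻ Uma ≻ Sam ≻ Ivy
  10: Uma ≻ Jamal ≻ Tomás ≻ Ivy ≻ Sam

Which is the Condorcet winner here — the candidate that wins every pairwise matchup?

Uma

Uma vs Jamal: 21–10
Uma vs Sam: 20–11
Uma vs Ivy: 20–11
Uma vs Tomás: 21–10
Uma beats every other candidate.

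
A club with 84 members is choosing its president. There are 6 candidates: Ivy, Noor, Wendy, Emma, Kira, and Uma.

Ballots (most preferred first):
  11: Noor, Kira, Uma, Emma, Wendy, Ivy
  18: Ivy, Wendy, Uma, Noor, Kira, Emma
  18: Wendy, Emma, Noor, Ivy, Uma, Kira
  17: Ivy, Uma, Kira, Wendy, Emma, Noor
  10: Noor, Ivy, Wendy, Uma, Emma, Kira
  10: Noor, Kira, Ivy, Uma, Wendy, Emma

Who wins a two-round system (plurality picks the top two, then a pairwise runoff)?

Noor

Round 1 first-place votes: Ivy 35, Noor 31, Wendy 18, Emma 0, Kira 0, Uma 0. Ivy and Noor advance.
Runoff: Ivy is ranked above Noor on 35 ballots, Noor above Ivy on 49.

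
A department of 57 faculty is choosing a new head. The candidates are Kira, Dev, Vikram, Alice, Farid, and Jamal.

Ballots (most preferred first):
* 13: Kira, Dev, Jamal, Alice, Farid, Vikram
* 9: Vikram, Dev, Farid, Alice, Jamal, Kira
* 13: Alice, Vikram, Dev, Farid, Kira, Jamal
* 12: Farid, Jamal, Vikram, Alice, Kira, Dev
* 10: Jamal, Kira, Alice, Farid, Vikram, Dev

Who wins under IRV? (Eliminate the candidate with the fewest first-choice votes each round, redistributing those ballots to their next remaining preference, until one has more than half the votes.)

Round 1: Kira 13, Dev 0, Vikram 9, Alice 13, Farid 12, Jamal 10. Dev eliminated.
Round 2: Kira 13, Vikram 9, Alice 13, Farid 12, Jamal 10. Vikram eliminated.
Round 3: Kira 13, Alice 13, Farid 21, Jamal 10. Jamal eliminated.
Round 4: Kira 23, Alice 13, Farid 21. Alice eliminated.
Round 5: Kira 23, Farid 34. Farid has a majority (≥29).

Farid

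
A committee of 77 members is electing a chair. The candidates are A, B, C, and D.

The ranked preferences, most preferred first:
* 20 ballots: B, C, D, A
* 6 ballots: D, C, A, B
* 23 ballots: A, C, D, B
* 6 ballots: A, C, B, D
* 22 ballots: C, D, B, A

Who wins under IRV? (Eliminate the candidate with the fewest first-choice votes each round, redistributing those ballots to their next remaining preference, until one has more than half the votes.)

Round 1: A 29, B 20, C 22, D 6. D eliminated.
Round 2: A 29, B 20, C 28. B eliminated.
Round 3: A 29, C 48. C has a majority (≥39).

C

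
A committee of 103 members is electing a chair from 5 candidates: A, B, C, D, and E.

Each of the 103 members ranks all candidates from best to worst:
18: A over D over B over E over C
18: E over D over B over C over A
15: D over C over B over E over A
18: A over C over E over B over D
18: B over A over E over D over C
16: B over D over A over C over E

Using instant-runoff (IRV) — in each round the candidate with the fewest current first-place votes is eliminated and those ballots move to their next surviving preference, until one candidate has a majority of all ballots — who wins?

B

Round 1: A 36, B 34, C 0, D 15, E 18. C eliminated.
Round 2: A 36, B 34, D 15, E 18. D eliminated.
Round 3: A 36, B 49, E 18. E eliminated.
Round 4: A 36, B 67. B has a majority (≥52).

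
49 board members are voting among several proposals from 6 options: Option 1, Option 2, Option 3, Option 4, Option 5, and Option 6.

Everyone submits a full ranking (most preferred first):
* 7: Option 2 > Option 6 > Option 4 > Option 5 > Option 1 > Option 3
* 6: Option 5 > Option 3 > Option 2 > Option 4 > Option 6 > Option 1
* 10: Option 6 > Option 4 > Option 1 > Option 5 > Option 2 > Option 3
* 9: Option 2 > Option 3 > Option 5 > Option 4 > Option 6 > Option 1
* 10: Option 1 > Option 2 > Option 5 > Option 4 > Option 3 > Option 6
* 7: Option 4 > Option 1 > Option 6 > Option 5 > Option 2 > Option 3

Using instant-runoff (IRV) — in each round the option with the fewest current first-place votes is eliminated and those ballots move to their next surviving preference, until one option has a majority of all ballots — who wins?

Round 1: Option 1 10, Option 2 16, Option 3 0, Option 4 7, Option 5 6, Option 6 10. Option 3 eliminated.
Round 2: Option 1 10, Option 2 16, Option 4 7, Option 5 6, Option 6 10. Option 5 eliminated.
Round 3: Option 1 10, Option 2 22, Option 4 7, Option 6 10. Option 4 eliminated.
Round 4: Option 1 17, Option 2 22, Option 6 10. Option 6 eliminated.
Round 5: Option 1 27, Option 2 22. Option 1 has a majority (≥25).

Option 1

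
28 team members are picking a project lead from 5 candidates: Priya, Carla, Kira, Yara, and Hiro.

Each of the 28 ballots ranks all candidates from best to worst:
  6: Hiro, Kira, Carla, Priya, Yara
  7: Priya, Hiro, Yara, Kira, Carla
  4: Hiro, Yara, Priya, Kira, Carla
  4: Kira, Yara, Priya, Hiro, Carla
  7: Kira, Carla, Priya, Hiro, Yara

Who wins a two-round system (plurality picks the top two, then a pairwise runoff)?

Round 1 first-place votes: Priya 7, Carla 0, Kira 11, Yara 0, Hiro 10. Kira and Hiro advance.
Runoff: Kira is ranked above Hiro on 11 ballots, Hiro above Kira on 17.

Hiro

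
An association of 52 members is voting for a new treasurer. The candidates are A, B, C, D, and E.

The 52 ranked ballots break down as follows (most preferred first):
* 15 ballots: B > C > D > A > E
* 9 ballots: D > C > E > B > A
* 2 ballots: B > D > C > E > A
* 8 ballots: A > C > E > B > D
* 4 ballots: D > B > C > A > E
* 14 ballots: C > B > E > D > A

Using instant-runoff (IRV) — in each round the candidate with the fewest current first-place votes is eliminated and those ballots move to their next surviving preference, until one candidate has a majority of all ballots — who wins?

C

Round 1: A 8, B 17, C 14, D 13, E 0. E eliminated.
Round 2: A 8, B 17, C 14, D 13. A eliminated.
Round 3: B 17, C 22, D 13. D eliminated.
Round 4: B 21, C 31. C has a majority (≥27).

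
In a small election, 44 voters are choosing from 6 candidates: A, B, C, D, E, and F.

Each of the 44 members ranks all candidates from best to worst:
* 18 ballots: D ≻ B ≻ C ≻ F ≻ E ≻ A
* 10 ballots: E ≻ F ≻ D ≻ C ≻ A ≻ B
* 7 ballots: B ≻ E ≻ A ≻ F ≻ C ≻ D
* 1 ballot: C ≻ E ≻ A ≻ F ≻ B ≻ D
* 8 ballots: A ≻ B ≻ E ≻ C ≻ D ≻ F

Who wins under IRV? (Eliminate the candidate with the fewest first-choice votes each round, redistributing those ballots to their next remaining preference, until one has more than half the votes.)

Round 1: A 8, B 7, C 1, D 18, E 10, F 0. F eliminated.
Round 2: A 8, B 7, C 1, D 18, E 10. C eliminated.
Round 3: A 8, B 7, D 18, E 11. B eliminated.
Round 4: A 8, D 18, E 18. A eliminated.
Round 5: D 18, E 26. E has a majority (≥23).

E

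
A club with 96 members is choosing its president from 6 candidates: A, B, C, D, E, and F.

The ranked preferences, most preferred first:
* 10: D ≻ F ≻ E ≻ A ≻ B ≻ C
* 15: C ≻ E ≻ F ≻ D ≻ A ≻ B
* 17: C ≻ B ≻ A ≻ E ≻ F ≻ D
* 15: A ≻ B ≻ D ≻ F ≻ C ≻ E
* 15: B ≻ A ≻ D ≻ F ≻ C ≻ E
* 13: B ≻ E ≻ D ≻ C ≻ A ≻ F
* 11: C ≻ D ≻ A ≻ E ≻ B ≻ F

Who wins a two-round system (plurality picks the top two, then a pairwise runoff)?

B

Round 1 first-place votes: A 15, B 28, C 43, D 10, E 0, F 0. C and B advance.
Runoff: C is ranked above B on 43 ballots, B above C on 53.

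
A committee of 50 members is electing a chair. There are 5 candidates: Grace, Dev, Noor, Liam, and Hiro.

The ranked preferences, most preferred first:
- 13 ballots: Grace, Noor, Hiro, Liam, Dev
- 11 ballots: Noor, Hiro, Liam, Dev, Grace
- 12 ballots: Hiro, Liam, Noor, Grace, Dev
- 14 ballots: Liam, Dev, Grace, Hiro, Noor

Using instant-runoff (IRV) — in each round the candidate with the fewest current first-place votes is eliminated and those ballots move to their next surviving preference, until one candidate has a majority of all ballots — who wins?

Hiro

Round 1: Grace 13, Dev 0, Noor 11, Liam 14, Hiro 12. Dev eliminated.
Round 2: Grace 13, Noor 11, Liam 14, Hiro 12. Noor eliminated.
Round 3: Grace 13, Liam 14, Hiro 23. Grace eliminated.
Round 4: Liam 14, Hiro 36. Hiro has a majority (≥26).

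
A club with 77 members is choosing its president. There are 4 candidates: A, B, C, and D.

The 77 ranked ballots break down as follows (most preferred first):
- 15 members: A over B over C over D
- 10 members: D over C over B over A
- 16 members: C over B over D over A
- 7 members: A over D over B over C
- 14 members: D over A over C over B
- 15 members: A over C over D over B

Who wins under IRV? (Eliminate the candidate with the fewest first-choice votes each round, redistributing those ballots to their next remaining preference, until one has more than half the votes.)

Round 1: A 37, B 0, C 16, D 24. B eliminated.
Round 2: A 37, C 16, D 24. C eliminated.
Round 3: A 37, D 40. D has a majority (≥39).

D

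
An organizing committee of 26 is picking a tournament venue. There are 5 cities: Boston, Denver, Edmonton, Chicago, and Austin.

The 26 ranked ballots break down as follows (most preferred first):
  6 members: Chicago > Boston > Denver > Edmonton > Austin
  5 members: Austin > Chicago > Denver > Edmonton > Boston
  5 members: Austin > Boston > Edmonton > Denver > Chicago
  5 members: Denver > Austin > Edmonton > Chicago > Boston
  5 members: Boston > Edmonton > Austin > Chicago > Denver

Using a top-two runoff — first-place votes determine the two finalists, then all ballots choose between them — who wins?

Austin

Round 1 first-place votes: Boston 5, Denver 5, Edmonton 0, Chicago 6, Austin 10. Austin and Chicago advance.
Runoff: Austin is ranked above Chicago on 20 ballots, Chicago above Austin on 6.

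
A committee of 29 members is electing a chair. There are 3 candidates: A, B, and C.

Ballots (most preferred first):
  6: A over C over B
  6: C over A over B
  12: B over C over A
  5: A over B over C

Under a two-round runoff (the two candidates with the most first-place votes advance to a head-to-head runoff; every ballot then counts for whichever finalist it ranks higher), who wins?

A

Round 1 first-place votes: A 11, B 12, C 6. B and A advance.
Runoff: B is ranked above A on 12 ballots, A above B on 17.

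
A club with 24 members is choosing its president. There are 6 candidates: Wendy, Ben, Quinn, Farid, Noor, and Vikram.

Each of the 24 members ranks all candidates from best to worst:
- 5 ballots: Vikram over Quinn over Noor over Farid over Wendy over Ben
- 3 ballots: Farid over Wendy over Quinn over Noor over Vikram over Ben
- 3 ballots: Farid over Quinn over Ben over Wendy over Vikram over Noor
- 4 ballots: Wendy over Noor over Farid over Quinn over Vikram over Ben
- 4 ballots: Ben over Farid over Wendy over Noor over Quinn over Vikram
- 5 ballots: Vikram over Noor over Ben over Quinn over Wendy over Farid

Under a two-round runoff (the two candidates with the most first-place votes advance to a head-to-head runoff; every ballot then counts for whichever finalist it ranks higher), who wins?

Farid

Round 1 first-place votes: Wendy 4, Ben 4, Quinn 0, Farid 6, Noor 0, Vikram 10. Vikram and Farid advance.
Runoff: Vikram is ranked above Farid on 10 ballots, Farid above Vikram on 14.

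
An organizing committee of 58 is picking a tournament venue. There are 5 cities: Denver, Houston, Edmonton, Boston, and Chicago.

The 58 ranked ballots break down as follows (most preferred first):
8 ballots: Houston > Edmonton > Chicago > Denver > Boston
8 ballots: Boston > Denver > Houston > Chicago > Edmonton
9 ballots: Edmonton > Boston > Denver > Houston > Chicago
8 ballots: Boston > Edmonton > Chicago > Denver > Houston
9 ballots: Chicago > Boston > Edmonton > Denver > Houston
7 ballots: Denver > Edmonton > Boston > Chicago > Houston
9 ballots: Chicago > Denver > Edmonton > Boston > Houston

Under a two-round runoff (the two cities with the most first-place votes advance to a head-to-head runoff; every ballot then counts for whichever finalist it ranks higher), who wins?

Round 1 first-place votes: Denver 7, Houston 8, Edmonton 9, Boston 16, Chicago 18. Chicago and Boston advance.
Runoff: Chicago is ranked above Boston on 26 ballots, Boston above Chicago on 32.

Boston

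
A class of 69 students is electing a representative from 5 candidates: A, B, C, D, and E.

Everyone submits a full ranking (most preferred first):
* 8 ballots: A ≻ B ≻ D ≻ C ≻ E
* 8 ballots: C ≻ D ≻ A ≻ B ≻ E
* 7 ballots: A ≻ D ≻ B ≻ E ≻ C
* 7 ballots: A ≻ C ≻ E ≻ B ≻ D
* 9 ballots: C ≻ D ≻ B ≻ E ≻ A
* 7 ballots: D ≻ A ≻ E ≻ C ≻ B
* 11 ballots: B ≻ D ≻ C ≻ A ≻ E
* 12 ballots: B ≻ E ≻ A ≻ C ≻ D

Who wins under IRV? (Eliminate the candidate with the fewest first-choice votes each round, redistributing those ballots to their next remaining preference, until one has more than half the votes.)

Round 1: A 22, B 23, C 17, D 7, E 0. E eliminated.
Round 2: A 22, B 23, C 17, D 7. D eliminated.
Round 3: A 29, B 23, C 17. C eliminated.
Round 4: A 37, B 32. A has a majority (≥35).

A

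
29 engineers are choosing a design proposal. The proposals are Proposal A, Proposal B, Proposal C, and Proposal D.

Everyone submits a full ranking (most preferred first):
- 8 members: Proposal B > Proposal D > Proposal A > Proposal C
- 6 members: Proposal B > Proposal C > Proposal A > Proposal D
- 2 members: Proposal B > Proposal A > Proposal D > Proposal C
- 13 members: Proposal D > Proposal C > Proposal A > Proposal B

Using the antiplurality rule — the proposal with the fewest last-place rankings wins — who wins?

Proposal A

Last-place votes: Proposal A 0, Proposal B 13, Proposal C 10, Proposal D 6.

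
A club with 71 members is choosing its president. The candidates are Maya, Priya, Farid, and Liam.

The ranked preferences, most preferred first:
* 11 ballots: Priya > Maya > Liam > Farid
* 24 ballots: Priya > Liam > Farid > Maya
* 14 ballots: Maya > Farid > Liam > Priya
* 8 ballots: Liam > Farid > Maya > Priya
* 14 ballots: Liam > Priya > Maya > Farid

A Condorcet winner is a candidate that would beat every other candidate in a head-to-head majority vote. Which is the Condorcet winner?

Liam vs Maya: 46–25
Liam vs Priya: 36–35
Liam vs Farid: 57–14
Liam beats every other candidate.

Liam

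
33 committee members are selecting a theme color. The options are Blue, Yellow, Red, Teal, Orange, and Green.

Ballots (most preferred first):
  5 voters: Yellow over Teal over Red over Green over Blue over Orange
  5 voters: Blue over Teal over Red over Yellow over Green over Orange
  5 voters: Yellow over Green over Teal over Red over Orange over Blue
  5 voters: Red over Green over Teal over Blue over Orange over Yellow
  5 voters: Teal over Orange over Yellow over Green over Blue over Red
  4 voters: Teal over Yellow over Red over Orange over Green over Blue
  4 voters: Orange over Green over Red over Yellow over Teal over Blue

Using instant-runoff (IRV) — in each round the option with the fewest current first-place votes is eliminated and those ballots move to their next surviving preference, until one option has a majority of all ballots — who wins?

Teal

Round 1: Blue 5, Yellow 10, Red 5, Teal 9, Orange 4, Green 0. Green eliminated.
Round 2: Blue 5, Yellow 10, Red 5, Teal 9, Orange 4. Orange eliminated.
Round 3: Blue 5, Yellow 10, Red 9, Teal 9. Blue eliminated.
Round 4: Yellow 10, Red 9, Teal 14. Red eliminated.
Round 5: Yellow 14, Teal 19. Teal has a majority (≥17).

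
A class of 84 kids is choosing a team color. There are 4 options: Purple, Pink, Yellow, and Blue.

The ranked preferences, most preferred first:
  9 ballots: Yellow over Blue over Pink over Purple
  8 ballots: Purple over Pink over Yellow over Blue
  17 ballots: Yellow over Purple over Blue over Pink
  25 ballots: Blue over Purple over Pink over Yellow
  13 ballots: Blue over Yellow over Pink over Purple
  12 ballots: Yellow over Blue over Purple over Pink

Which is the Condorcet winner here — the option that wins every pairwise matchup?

Yellow vs Purple: 51–33
Yellow vs Pink: 51–33
Yellow vs Blue: 46–38
Yellow beats every other option.

Yellow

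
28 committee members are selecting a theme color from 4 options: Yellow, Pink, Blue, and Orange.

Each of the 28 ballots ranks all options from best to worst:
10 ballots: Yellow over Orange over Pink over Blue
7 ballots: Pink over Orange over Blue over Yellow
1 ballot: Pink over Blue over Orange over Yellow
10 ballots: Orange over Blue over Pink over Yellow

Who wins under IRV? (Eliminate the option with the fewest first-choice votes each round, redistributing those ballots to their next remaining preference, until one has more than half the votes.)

Orange

Round 1: Yellow 10, Pink 8, Blue 0, Orange 10. Blue eliminated.
Round 2: Yellow 10, Pink 8, Orange 10. Pink eliminated.
Round 3: Yellow 10, Orange 18. Orange has a majority (≥15).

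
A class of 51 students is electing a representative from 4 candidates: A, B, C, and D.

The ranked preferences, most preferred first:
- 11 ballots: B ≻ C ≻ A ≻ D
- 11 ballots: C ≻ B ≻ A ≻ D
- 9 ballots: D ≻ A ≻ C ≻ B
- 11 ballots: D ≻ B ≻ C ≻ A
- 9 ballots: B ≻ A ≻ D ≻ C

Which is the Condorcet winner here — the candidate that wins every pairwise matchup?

B

B vs A: 42–9
B vs C: 31–20
B vs D: 31–20
B beats every other candidate.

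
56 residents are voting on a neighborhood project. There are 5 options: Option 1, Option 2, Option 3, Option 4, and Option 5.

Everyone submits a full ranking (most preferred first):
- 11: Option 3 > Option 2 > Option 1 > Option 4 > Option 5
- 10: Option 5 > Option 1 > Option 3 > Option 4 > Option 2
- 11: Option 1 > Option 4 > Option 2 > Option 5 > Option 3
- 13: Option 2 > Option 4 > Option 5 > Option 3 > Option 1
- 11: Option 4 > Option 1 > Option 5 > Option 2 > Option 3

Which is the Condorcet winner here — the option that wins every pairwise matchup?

Option 1

Option 1 vs Option 2: 32–24
Option 1 vs Option 3: 32–24
Option 1 vs Option 4: 32–24
Option 1 vs Option 5: 33–23
Option 1 beats every other option.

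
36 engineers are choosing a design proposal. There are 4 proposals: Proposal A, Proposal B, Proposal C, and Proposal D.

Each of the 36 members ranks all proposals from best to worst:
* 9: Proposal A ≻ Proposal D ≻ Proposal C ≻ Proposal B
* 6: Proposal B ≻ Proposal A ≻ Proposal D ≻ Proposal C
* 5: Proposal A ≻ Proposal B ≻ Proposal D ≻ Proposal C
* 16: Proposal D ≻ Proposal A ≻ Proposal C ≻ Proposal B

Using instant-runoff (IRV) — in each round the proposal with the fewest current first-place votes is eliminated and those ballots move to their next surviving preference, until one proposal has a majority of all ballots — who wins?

Round 1: Proposal A 14, Proposal B 6, Proposal C 0, Proposal D 16. Proposal C eliminated.
Round 2: Proposal A 14, Proposal B 6, Proposal D 16. Proposal B eliminated.
Round 3: Proposal A 20, Proposal D 16. Proposal A has a majority (≥19).

Proposal A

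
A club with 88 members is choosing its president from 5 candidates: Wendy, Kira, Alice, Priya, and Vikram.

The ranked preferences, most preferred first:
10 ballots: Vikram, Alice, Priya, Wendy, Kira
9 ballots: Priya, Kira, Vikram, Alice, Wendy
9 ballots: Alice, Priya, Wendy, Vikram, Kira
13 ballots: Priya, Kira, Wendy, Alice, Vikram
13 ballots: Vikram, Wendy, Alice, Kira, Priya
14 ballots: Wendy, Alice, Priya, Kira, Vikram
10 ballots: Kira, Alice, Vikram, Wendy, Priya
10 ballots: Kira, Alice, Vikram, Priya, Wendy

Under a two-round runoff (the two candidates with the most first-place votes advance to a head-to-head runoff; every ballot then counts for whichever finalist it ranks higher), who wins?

Priya

Round 1 first-place votes: Wendy 14, Kira 20, Alice 9, Priya 22, Vikram 23. Vikram and Priya advance.
Runoff: Vikram is ranked above Priya on 43 ballots, Priya above Vikram on 45.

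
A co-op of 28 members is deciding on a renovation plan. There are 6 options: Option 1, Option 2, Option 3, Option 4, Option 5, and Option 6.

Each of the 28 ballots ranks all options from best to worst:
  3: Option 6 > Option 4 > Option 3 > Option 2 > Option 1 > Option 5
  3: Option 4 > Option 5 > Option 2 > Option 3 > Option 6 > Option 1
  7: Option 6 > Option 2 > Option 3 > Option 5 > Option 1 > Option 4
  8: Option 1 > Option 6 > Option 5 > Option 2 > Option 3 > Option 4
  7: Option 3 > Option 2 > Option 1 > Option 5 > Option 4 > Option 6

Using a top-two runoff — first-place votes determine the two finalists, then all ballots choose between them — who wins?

Round 1 first-place votes: Option 1 8, Option 2 0, Option 3 7, Option 4 3, Option 5 0, Option 6 10. Option 6 and Option 1 advance.
Runoff: Option 6 is ranked above Option 1 on 13 ballots, Option 1 above Option 6 on 15.

Option 1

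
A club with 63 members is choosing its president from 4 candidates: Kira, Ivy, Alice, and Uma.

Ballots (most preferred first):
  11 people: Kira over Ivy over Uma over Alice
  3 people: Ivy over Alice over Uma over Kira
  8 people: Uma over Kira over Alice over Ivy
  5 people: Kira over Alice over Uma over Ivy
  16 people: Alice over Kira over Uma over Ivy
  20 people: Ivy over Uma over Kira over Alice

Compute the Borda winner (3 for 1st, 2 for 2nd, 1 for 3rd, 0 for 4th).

Kira

Kira: 11×3 + 3×0 + 8×2 + 5×3 + 16×2 + 20×1 = 116
Ivy: 11×2 + 3×3 + 8×0 + 5×0 + 16×0 + 20×3 = 91
Alice: 11×0 + 3×2 + 8×1 + 5×2 + 16×3 + 20×0 = 72
Uma: 11×1 + 3×1 + 8×3 + 5×1 + 16×1 + 20×2 = 99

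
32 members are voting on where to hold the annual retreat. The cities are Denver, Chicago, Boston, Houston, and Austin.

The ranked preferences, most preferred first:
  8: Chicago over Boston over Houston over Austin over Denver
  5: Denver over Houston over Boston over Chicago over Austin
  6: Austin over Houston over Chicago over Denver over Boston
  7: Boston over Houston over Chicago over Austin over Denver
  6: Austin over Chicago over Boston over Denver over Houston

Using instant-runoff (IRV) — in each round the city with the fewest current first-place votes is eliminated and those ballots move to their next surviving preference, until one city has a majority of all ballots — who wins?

Round 1: Denver 5, Chicago 8, Boston 7, Houston 0, Austin 12. Houston eliminated.
Round 2: Denver 5, Chicago 8, Boston 7, Austin 12. Denver eliminated.
Round 3: Chicago 8, Boston 12, Austin 12. Chicago eliminated.
Round 4: Boston 20, Austin 12. Boston has a majority (≥17).

Boston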